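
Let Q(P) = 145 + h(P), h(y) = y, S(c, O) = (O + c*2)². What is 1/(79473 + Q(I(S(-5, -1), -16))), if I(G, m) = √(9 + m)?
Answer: 11374/905575133 - I*√7/6339025931 ≈ 1.256e-5 - 4.1738e-10*I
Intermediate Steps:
S(c, O) = (O + 2*c)²
Q(P) = 145 + P
1/(79473 + Q(I(S(-5, -1), -16))) = 1/(79473 + (145 + √(9 - 16))) = 1/(79473 + (145 + √(-7))) = 1/(79473 + (145 + I*√7)) = 1/(79618 + I*√7)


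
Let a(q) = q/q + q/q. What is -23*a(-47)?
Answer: -46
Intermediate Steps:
a(q) = 2 (a(q) = 1 + 1 = 2)
-23*a(-47) = -23*2 = -46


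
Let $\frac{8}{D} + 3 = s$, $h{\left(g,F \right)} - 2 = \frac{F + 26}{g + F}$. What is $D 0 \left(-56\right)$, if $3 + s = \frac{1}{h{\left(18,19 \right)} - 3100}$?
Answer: $0$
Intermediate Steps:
$h{\left(g,F \right)} = 2 + \frac{26 + F}{F + g}$ ($h{\left(g,F \right)} = 2 + \frac{F + 26}{g + F} = 2 + \frac{26 + F}{F + g}$)
$s = - \frac{343780}{114581}$ ($s = -3 + \frac{1}{\frac{26 + 2 \cdot 18 + 3 \cdot 19}{19 + 18} - 3100} = -3 + \frac{1}{\frac{26 + 36 + 57}{37} - 3100} = -3 + \frac{1}{\frac{1}{37} \cdot 119 - 3100} = -3 + \frac{1}{\frac{119}{37} - 3100} = -3 + \frac{1}{- \frac{114581}{37}} = -3 - \frac{37}{114581} = - \frac{343780}{114581} \approx -3.0003$)
$D = - \frac{916648}{687523}$ ($D = \frac{8}{-3 - \frac{343780}{114581}} = \frac{8}{- \frac{687523}{114581}} = 8 \left(- \frac{114581}{687523}\right) = - \frac{916648}{687523} \approx -1.3333$)
$D 0 \left(-56\right) = - \frac{916648 \cdot 0 \left(-56\right)}{687523} = \left(- \frac{916648}{687523}\right) 0 = 0$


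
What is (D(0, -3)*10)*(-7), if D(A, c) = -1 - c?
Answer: -140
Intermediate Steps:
(D(0, -3)*10)*(-7) = ((-1 - 1*(-3))*10)*(-7) = ((-1 + 3)*10)*(-7) = (2*10)*(-7) = 20*(-7) = -140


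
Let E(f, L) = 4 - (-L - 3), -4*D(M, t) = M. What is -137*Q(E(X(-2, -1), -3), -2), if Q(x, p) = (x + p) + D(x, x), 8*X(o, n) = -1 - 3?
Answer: -137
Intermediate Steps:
X(o, n) = -½ (X(o, n) = (-1 - 3)/8 = (⅛)*(-4) = -½)
D(M, t) = -M/4
E(f, L) = 7 + L (E(f, L) = 4 - (-3 - L) = 4 + (3 + L) = 7 + L)
Q(x, p) = p + 3*x/4 (Q(x, p) = (x + p) - x/4 = (p + x) - x/4 = p + 3*x/4)
-137*Q(E(X(-2, -1), -3), -2) = -137*(-2 + 3*(7 - 3)/4) = -137*(-2 + (¾)*4) = -137*(-2 + 3) = -137*1 = -137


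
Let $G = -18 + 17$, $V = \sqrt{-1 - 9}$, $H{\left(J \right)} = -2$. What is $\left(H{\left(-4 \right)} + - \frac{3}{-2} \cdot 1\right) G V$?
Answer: $\frac{i \sqrt{10}}{2} \approx 1.5811 i$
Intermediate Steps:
$V = i \sqrt{10}$ ($V = \sqrt{-10} = i \sqrt{10} \approx 3.1623 i$)
$G = -1$
$\left(H{\left(-4 \right)} + - \frac{3}{-2} \cdot 1\right) G V = \left(-2 + - \frac{3}{-2} \cdot 1\right) \left(-1\right) i \sqrt{10} = \left(-2 + \left(-3\right) \left(- \frac{1}{2}\right) 1\right) \left(-1\right) i \sqrt{10} = \left(-2 + \frac{3}{2} \cdot 1\right) \left(-1\right) i \sqrt{10} = \left(-2 + \frac{3}{2}\right) \left(-1\right) i \sqrt{10} = \left(- \frac{1}{2}\right) \left(-1\right) i \sqrt{10} = \frac{i \sqrt{10}}{2}$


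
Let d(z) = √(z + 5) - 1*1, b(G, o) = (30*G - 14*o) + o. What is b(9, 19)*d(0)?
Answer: -23 + 23*√5 ≈ 28.430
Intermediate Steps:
b(G, o) = -13*o + 30*G (b(G, o) = (-14*o + 30*G) + o = -13*o + 30*G)
d(z) = -1 + √(5 + z) (d(z) = √(5 + z) - 1 = -1 + √(5 + z))
b(9, 19)*d(0) = (-13*19 + 30*9)*(-1 + √(5 + 0)) = (-247 + 270)*(-1 + √5) = 23*(-1 + √5) = -23 + 23*√5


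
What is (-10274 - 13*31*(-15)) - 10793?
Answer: -15022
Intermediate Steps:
(-10274 - 13*31*(-15)) - 10793 = (-10274 - 403*(-15)) - 10793 = (-10274 + 6045) - 10793 = -4229 - 10793 = -15022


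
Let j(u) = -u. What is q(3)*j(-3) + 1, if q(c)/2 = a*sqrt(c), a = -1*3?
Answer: 1 - 18*sqrt(3) ≈ -30.177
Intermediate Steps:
a = -3
q(c) = -6*sqrt(c) (q(c) = 2*(-3*sqrt(c)) = -6*sqrt(c))
q(3)*j(-3) + 1 = (-6*sqrt(3))*(-1*(-3)) + 1 = -6*sqrt(3)*3 + 1 = -18*sqrt(3) + 1 = 1 - 18*sqrt(3)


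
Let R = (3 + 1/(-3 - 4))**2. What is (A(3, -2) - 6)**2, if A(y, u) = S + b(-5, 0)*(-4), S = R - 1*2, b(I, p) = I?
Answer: 976144/2401 ≈ 406.56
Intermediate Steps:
R = 400/49 (R = (3 + 1/(-7))**2 = (3 - 1/7)**2 = (20/7)**2 = 400/49 ≈ 8.1633)
S = 302/49 (S = 400/49 - 1*2 = 400/49 - 2 = 302/49 ≈ 6.1633)
A(y, u) = 1282/49 (A(y, u) = 302/49 - 5*(-4) = 302/49 + 20 = 1282/49)
(A(3, -2) - 6)**2 = (1282/49 - 6)**2 = (988/49)**2 = 976144/2401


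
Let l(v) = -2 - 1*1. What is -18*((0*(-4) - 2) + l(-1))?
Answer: 90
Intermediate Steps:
l(v) = -3 (l(v) = -2 - 1 = -3)
-18*((0*(-4) - 2) + l(-1)) = -18*((0*(-4) - 2) - 3) = -18*((0 - 2) - 3) = -18*(-2 - 3) = -18*(-5) = 90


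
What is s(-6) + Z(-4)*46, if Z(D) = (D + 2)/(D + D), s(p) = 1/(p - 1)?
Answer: 159/14 ≈ 11.357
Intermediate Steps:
s(p) = 1/(-1 + p)
Z(D) = (2 + D)/(2*D) (Z(D) = (2 + D)/((2*D)) = (2 + D)*(1/(2*D)) = (2 + D)/(2*D))
s(-6) + Z(-4)*46 = 1/(-1 - 6) + ((½)*(2 - 4)/(-4))*46 = 1/(-7) + ((½)*(-¼)*(-2))*46 = -⅐ + (¼)*46 = -⅐ + 23/2 = 159/14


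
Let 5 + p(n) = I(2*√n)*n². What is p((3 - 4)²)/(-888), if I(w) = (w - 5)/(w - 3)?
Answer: 1/444 ≈ 0.0022523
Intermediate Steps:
I(w) = (-5 + w)/(-3 + w)
p(n) = -5 + n²*(-5 + 2*√n)/(-3 + 2*√n) (p(n) = -5 + ((-5 + 2*√n)/(-3 + 2*√n))*n² = -5 + n²*(-5 + 2*√n)/(-3 + 2*√n))
p((3 - 4)²)/(-888) = ((15 - 10*√((3 - 4)²) + ((3 - 4)²)²*(-5 + 2*√((3 - 4)²)))/(-3 + 2*√((3 - 4)²)))/(-888) = ((15 - 10*√((-1)²) + ((-1)²)²*(-5 + 2*√((-1)²)))/(-3 + 2*√((-1)²)))*(-1/888) = ((15 - 10*√1 + 1²*(-5 + 2*√1))/(-3 + 2*√1))*(-1/888) = ((15 - 10*1 + 1*(-5 + 2*1))/(-3 + 2*1))*(-1/888) = ((15 - 10 + 1*(-5 + 2))/(-3 + 2))*(-1/888) = ((15 - 10 + 1*(-3))/(-1))*(-1/888) = -(15 - 10 - 3)*(-1/888) = -1*2*(-1/888) = -2*(-1/888) = 1/444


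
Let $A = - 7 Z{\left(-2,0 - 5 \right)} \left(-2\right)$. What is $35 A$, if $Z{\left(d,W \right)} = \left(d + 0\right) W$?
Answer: $4900$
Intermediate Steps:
$Z{\left(d,W \right)} = W d$ ($Z{\left(d,W \right)} = d W = W d$)
$A = 140$ ($A = - 7 \left(0 - 5\right) \left(-2\right) \left(-2\right) = - 7 \left(\left(-5\right) \left(-2\right)\right) \left(-2\right) = \left(-7\right) 10 \left(-2\right) = \left(-70\right) \left(-2\right) = 140$)
$35 A = 35 \cdot 140 = 4900$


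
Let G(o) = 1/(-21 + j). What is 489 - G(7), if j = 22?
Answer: 488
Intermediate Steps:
G(o) = 1 (G(o) = 1/(-21 + 22) = 1/1 = 1)
489 - G(7) = 489 - 1*1 = 489 - 1 = 488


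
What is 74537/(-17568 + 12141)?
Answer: -74537/5427 ≈ -13.734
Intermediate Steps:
74537/(-17568 + 12141) = 74537/(-5427) = 74537*(-1/5427) = -74537/5427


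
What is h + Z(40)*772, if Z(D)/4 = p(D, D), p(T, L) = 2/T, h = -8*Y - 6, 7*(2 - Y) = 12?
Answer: 5114/35 ≈ 146.11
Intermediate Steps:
Y = 2/7 (Y = 2 - 1/7*12 = 2 - 12/7 = 2/7 ≈ 0.28571)
h = -58/7 (h = -8*2/7 - 6 = -16/7 - 6 = -58/7 ≈ -8.2857)
Z(D) = 8/D (Z(D) = 4*(2/D) = 8/D)
h + Z(40)*772 = -58/7 + (8/40)*772 = -58/7 + (8*(1/40))*772 = -58/7 + (1/5)*772 = -58/7 + 772/5 = 5114/35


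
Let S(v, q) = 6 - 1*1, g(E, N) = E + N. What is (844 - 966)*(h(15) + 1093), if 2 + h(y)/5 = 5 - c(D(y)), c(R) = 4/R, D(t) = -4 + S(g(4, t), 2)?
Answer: -132736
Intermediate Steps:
S(v, q) = 5 (S(v, q) = 6 - 1 = 5)
D(t) = 1 (D(t) = -4 + 5 = 1)
h(y) = -5 (h(y) = -10 + 5*(5 - 4/1) = -10 + 5*(5 - 4) = -10 + 5*1 = -10 + 5 = -5)
(844 - 966)*(h(15) + 1093) = (844 - 966)*(-5 + 1093) = -122*1088 = -132736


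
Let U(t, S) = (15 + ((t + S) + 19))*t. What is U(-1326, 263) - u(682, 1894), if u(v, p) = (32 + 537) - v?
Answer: 1364567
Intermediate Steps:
U(t, S) = t*(34 + S + t) (U(t, S) = (15 + ((S + t) + 19))*t = (15 + (19 + S + t))*t = (34 + S + t)*t = t*(34 + S + t))
u(v, p) = 569 - v
U(-1326, 263) - u(682, 1894) = -1326*(34 + 263 - 1326) - (569 - 1*682) = -1326*(-1029) - (569 - 682) = 1364454 - 1*(-113) = 1364454 + 113 = 1364567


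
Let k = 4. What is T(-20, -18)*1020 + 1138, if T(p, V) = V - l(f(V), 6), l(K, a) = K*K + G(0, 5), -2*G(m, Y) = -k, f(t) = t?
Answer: -349742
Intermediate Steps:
G(m, Y) = 2 (G(m, Y) = -(-1)*4/2 = -½*(-4) = 2)
l(K, a) = 2 + K² (l(K, a) = K*K + 2 = K² + 2 = 2 + K²)
T(p, V) = -2 + V - V² (T(p, V) = V - (2 + V²) = V + (-2 - V²) = -2 + V - V²)
T(-20, -18)*1020 + 1138 = (-2 - 18 - 1*(-18)²)*1020 + 1138 = (-2 - 18 - 1*324)*1020 + 1138 = (-2 - 18 - 324)*1020 + 1138 = -344*1020 + 1138 = -350880 + 1138 = -349742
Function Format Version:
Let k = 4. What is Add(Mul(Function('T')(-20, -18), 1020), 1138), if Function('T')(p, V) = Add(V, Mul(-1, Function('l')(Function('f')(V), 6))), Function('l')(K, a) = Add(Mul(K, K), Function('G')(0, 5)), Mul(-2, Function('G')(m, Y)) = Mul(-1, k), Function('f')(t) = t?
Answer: -349742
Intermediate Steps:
Function('G')(m, Y) = 2 (Function('G')(m, Y) = Mul(Rational(-1, 2), Mul(-1, 4)) = Mul(Rational(-1, 2), -4) = 2)
Function('l')(K, a) = Add(2, Pow(K, 2)) (Function('l')(K, a) = Add(Mul(K, K), 2) = Add(Pow(K, 2), 2) = Add(2, Pow(K, 2)))
Function('T')(p, V) = Add(-2, V, Mul(-1, Pow(V, 2))) (Function('T')(p, V) = Add(V, Mul(-1, Add(2, Pow(V, 2)))) = Add(V, Add(-2, Mul(-1, Pow(V, 2)))) = Add(-2, V, Mul(-1, Pow(V, 2))))
Add(Mul(Function('T')(-20, -18), 1020), 1138) = Add(Mul(Add(-2, -18, Mul(-1, Pow(-18, 2))), 1020), 1138) = Add(Mul(Add(-2, -18, Mul(-1, 324)), 1020), 1138) = Add(Mul(Add(-2, -18, -324), 1020), 1138) = Add(Mul(-344, 1020), 1138) = Add(-350880, 1138) = -349742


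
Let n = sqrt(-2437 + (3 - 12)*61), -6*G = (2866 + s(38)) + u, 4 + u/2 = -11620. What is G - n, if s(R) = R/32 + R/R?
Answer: 326077/96 - I*sqrt(2986) ≈ 3396.6 - 54.644*I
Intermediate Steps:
u = -23248 (u = -8 + 2*(-11620) = -8 - 23240 = -23248)
s(R) = 1 + R/32 (s(R) = R*(1/32) + 1 = R/32 + 1 = 1 + R/32)
G = 326077/96 (G = -((2866 + (1 + (1/32)*38)) - 23248)/6 = -((2866 + (1 + 19/16)) - 23248)/6 = -((2866 + 35/16) - 23248)/6 = -(45891/16 - 23248)/6 = -1/6*(-326077/16) = 326077/96 ≈ 3396.6)
n = I*sqrt(2986) (n = sqrt(-2437 - 9*61) = sqrt(-2437 - 549) = sqrt(-2986) = I*sqrt(2986) ≈ 54.644*I)
G - n = 326077/96 - I*sqrt(2986)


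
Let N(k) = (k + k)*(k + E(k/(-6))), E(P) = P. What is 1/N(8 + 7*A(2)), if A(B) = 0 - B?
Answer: 1/60 ≈ 0.016667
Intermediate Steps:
A(B) = -B
N(k) = 5*k²/3 (N(k) = (k + k)*(k + k/(-6)) = (2*k)*(k + k*(-⅙)) = (2*k)*(k - k/6) = (2*k)*(5*k/6) = 5*k²/3)
1/N(8 + 7*A(2)) = 1/(5*(8 + 7*(-1*2))²/3) = 1/(5*(8 + 7*(-2))²/3) = 1/(5*(8 - 14)²/3) = 1/((5/3)*(-6)²) = 1/((5/3)*36) = 1/60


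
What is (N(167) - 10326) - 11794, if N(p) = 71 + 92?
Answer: -21957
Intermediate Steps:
N(p) = 163
(N(167) - 10326) - 11794 = (163 - 10326) - 11794 = -10163 - 11794 = -21957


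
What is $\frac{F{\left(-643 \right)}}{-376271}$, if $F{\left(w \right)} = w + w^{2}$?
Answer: $- \frac{412806}{376271} \approx -1.0971$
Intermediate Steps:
$\frac{F{\left(-643 \right)}}{-376271} = \frac{\left(-643\right) \left(1 - 643\right)}{-376271} = \left(-643\right) \left(-642\right) \left(- \frac{1}{376271}\right) = 412806 \left(- \frac{1}{376271}\right) = - \frac{412806}{376271}$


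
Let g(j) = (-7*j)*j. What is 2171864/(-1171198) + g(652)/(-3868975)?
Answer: -2458860418628/2265667891025 ≈ -1.0853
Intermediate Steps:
g(j) = -7*j²
2171864/(-1171198) + g(652)/(-3868975) = 2171864/(-1171198) - 7*652²/(-3868975) = 2171864*(-1/1171198) - 7*425104*(-1/3868975) = -1085932/585599 - 2975728*(-1/3868975) = -1085932/585599 + 2975728/3868975 = -2458860418628/2265667891025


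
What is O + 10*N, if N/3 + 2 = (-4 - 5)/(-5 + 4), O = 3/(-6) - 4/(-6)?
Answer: 1261/6 ≈ 210.17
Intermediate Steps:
O = 1/6 (O = 3*(-1/6) - 4*(-1/6) = -1/2 + 2/3 = 1/6 ≈ 0.16667)
N = 21 (N = -6 + 3*((-4 - 5)/(-5 + 4)) = -6 + 3*(-9/(-1)) = -6 + 3*(-9*(-1)) = -6 + 3*9 = -6 + 27 = 21)
O + 10*N = 1/6 + 10*21 = 1/6 + 210 = 1261/6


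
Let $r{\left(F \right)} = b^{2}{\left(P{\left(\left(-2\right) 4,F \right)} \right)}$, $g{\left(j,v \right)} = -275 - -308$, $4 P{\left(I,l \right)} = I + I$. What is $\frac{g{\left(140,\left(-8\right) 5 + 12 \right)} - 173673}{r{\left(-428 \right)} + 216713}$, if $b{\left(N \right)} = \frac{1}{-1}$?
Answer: $- \frac{28940}{36119} \approx -0.80124$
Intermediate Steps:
$P{\left(I,l \right)} = \frac{I}{2}$ ($P{\left(I,l \right)} = \frac{I + I}{4} = \frac{2 I}{4} = \frac{I}{2}$)
$b{\left(N \right)} = -1$
$g{\left(j,v \right)} = 33$ ($g{\left(j,v \right)} = -275 + 308 = 33$)
$r{\left(F \right)} = 1$ ($r{\left(F \right)} = \left(-1\right)^{2} = 1$)
$\frac{g{\left(140,\left(-8\right) 5 + 12 \right)} - 173673}{r{\left(-428 \right)} + 216713} = \frac{33 - 173673}{1 + 216713} = - \frac{173640}{216714} = \left(-173640\right) \frac{1}{216714} = - \frac{28940}{36119}$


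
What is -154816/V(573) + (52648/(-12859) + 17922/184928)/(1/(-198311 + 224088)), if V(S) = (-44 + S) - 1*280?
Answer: -30689891246168845/296059649424 ≈ -1.0366e+5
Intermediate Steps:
V(S) = -324 + S (V(S) = (-44 + S) - 280 = -324 + S)
-154816/V(573) + (52648/(-12859) + 17922/184928)/(1/(-198311 + 224088)) = -154816/(-324 + 573) + (52648/(-12859) + 17922/184928)/(1/(-198311 + 224088)) = -154816/249 + (52648*(-1/12859) + 17922*(1/184928))/(1/25777) = -154816*1/249 + (-52648/12859 + 8961/92464)/(1/25777) = -154816/249 - 4752815173/1188994576*25777 = -154816/249 - 122513316714421/1188994576 = -30689891246168845/296059649424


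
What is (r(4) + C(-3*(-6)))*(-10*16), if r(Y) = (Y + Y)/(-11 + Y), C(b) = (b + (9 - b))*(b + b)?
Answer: -361600/7 ≈ -51657.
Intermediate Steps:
C(b) = 18*b (C(b) = 9*(2*b) = 18*b)
r(Y) = 2*Y/(-11 + Y) (r(Y) = (2*Y)/(-11 + Y) = 2*Y/(-11 + Y))
(r(4) + C(-3*(-6)))*(-10*16) = (2*4/(-11 + 4) + 18*(-3*(-6)))*(-10*16) = (2*4/(-7) + 18*18)*(-160) = (2*4*(-⅐) + 324)*(-160) = (-8/7 + 324)*(-160) = (2260/7)*(-160) = -361600/7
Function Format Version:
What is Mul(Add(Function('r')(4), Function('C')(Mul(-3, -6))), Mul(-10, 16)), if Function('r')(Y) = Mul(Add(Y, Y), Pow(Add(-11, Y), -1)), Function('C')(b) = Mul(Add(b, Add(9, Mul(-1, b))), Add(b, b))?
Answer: Rational(-361600, 7) ≈ -51657.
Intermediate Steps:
Function('C')(b) = Mul(18, b) (Function('C')(b) = Mul(9, Mul(2, b)) = Mul(18, b))
Function('r')(Y) = Mul(2, Y, Pow(Add(-11, Y), -1)) (Function('r')(Y) = Mul(Mul(2, Y), Pow(Add(-11, Y), -1)) = Mul(2, Y, Pow(Add(-11, Y), -1)))
Mul(Add(Function('r')(4), Function('C')(Mul(-3, -6))), Mul(-10, 16)) = Mul(Add(Mul(2, 4, Pow(Add(-11, 4), -1)), Mul(18, Mul(-3, -6))), Mul(-10, 16)) = Mul(Add(Mul(2, 4, Pow(-7, -1)), Mul(18, 18)), -160) = Mul(Add(Mul(2, 4, Rational(-1, 7)), 324), -160) = Mul(Add(Rational(-8, 7), 324), -160) = Mul(Rational(2260, 7), -160) = Rational(-361600, 7)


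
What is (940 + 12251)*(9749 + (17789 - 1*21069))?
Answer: 85332579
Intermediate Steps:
(940 + 12251)*(9749 + (17789 - 1*21069)) = 13191*(9749 + (17789 - 21069)) = 13191*(9749 - 3280) = 13191*6469 = 85332579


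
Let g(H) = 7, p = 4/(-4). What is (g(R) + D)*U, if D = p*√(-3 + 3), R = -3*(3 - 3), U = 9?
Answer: 63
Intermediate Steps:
R = 0 (R = -3*0 = 0)
p = -1 (p = 4*(-¼) = -1)
D = 0 (D = -√(-3 + 3) = -√0 = -1*0 = 0)
(g(R) + D)*U = (7 + 0)*9 = 7*9 = 63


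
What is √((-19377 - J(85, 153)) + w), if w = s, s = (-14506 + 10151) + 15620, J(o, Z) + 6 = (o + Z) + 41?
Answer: I*√8385 ≈ 91.57*I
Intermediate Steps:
J(o, Z) = 35 + Z + o (J(o, Z) = -6 + ((o + Z) + 41) = -6 + ((Z + o) + 41) = -6 + (41 + Z + o) = 35 + Z + o)
s = 11265 (s = -4355 + 15620 = 11265)
w = 11265
√((-19377 - J(85, 153)) + w) = √((-19377 - (35 + 153 + 85)) + 11265) = √((-19377 - 1*273) + 11265) = √((-19377 - 273) + 11265) = √(-19650 + 11265) = √(-8385) = I*√8385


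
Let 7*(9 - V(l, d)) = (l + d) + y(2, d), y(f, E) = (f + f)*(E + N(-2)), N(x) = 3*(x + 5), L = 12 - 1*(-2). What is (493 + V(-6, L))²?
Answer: 11655396/49 ≈ 2.3787e+5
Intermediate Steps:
L = 14 (L = 12 + 2 = 14)
N(x) = 15 + 3*x (N(x) = 3*(5 + x) = 15 + 3*x)
y(f, E) = 2*f*(9 + E) (y(f, E) = (f + f)*(E + (15 + 3*(-2))) = (2*f)*(E + (15 - 6)) = (2*f)*(E + 9) = (2*f)*(9 + E) = 2*f*(9 + E))
V(l, d) = 27/7 - 5*d/7 - l/7 (V(l, d) = 9 - ((l + d) + 2*2*(9 + d))/7 = 9 - ((d + l) + (36 + 4*d))/7 = 9 - (36 + l + 5*d)/7 = 9 + (-36/7 - 5*d/7 - l/7) = 27/7 - 5*d/7 - l/7)
(493 + V(-6, L))² = (493 + (27/7 - 5/7*14 - ⅐*(-6)))² = (493 + (27/7 - 10 + 6/7))² = (493 - 37/7)² = (3414/7)² = 11655396/49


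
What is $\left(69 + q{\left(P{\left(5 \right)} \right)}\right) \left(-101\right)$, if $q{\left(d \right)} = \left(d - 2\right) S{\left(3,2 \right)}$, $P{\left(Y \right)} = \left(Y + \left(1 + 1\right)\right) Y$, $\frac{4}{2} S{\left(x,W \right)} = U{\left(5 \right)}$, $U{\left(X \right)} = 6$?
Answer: $-16968$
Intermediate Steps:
$S{\left(x,W \right)} = 3$ ($S{\left(x,W \right)} = \frac{1}{2} \cdot 6 = 3$)
$P{\left(Y \right)} = Y \left(2 + Y\right)$ ($P{\left(Y \right)} = \left(Y + 2\right) Y = \left(2 + Y\right) Y = Y \left(2 + Y\right)$)
$q{\left(d \right)} = -6 + 3 d$ ($q{\left(d \right)} = \left(d - 2\right) 3 = \left(-2 + d\right) 3 = -6 + 3 d$)
$\left(69 + q{\left(P{\left(5 \right)} \right)}\right) \left(-101\right) = \left(69 - \left(6 - 3 \cdot 5 \left(2 + 5\right)\right)\right) \left(-101\right) = \left(69 - \left(6 - 3 \cdot 5 \cdot 7\right)\right) \left(-101\right) = \left(69 + \left(-6 + 3 \cdot 35\right)\right) \left(-101\right) = \left(69 + \left(-6 + 105\right)\right) \left(-101\right) = \left(69 + 99\right) \left(-101\right) = 168 \left(-101\right) = -16968$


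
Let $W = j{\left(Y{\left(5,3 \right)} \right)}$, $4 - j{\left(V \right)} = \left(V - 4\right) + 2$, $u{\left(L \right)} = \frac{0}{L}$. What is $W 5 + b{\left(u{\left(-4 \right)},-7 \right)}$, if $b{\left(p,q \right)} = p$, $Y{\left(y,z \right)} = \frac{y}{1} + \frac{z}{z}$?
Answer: $0$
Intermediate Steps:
$Y{\left(y,z \right)} = 1 + y$ ($Y{\left(y,z \right)} = y 1 + 1 = y + 1 = 1 + y$)
$u{\left(L \right)} = 0$
$j{\left(V \right)} = 6 - V$ ($j{\left(V \right)} = 4 - \left(\left(V - 4\right) + 2\right) = 4 - \left(\left(-4 + V\right) + 2\right) = 4 - \left(-2 + V\right) = 6 - V$)
$W = 0$ ($W = 6 - \left(1 + 5\right) = 6 - 6 = 0$)
$W 5 + b{\left(u{\left(-4 \right)},-7 \right)} = 0 \cdot 5 + 0 = 0 + 0 = 0$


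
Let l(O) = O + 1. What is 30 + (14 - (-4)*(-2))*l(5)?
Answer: 66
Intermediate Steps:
l(O) = 1 + O
30 + (14 - (-4)*(-2))*l(5) = 30 + (14 - (-4)*(-2))*(1 + 5) = 30 + (14 - 1*8)*6 = 30 + (14 - 8)*6 = 30 + 6*6 = 30 + 36 = 66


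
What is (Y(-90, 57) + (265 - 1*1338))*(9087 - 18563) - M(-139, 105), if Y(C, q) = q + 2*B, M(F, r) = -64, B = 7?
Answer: 9495016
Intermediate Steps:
Y(C, q) = 14 + q (Y(C, q) = q + 2*7 = q + 14 = 14 + q)
(Y(-90, 57) + (265 - 1*1338))*(9087 - 18563) - M(-139, 105) = ((14 + 57) + (265 - 1*1338))*(9087 - 18563) - 1*(-64) = (71 + (265 - 1338))*(-9476) + 64 = (71 - 1073)*(-9476) + 64 = -1002*(-9476) + 64 = 9494952 + 64 = 9495016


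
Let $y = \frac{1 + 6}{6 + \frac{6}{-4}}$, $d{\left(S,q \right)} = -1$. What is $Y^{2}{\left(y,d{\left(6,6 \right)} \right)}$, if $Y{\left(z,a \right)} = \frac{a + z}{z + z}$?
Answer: $\frac{25}{784} \approx 0.031888$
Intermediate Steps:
$y = \frac{14}{9}$ ($y = \frac{7}{6 + 6 \left(- \frac{1}{4}\right)} = \frac{7}{6 - \frac{3}{2}} = \frac{7}{\frac{9}{2}} = 7 \cdot \frac{2}{9} = \frac{14}{9} \approx 1.5556$)
$Y{\left(z,a \right)} = \frac{a + z}{2 z}$
$Y^{2}{\left(y,d{\left(6,6 \right)} \right)} = \left(\frac{-1 + \frac{14}{9}}{2 \cdot \frac{14}{9}}\right)^{2} = \left(\frac{1}{2} \cdot \frac{9}{14} \cdot \frac{5}{9}\right)^{2} = \left(\frac{5}{28}\right)^{2} = \frac{25}{784}$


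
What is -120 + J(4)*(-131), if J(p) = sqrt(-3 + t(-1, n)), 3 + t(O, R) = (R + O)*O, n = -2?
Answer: -120 - 131*I*sqrt(3) ≈ -120.0 - 226.9*I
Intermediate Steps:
t(O, R) = -3 + O*(O + R) (t(O, R) = -3 + (R + O)*O = -3 + (O + R)*O = -3 + O*(O + R))
J(p) = I*sqrt(3) (J(p) = sqrt(-3 + (-3 + (-1)**2 - 1*(-2))) = sqrt(-3 + (-3 + 1 + 2)) = sqrt(-3 + 0) = sqrt(-3) = I*sqrt(3))
-120 + J(4)*(-131) = -120 + (I*sqrt(3))*(-131) = -120 - 131*I*sqrt(3)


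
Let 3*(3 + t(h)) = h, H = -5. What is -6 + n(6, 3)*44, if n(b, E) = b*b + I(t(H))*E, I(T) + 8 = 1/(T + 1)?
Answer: 486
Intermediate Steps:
t(h) = -3 + h/3
I(T) = -8 + 1/(1 + T) (I(T) = -8 + 1/(T + 1) = -8 + 1/(1 + T))
n(b, E) = b² - 91*E/11 (n(b, E) = b*b + ((-7 - 8*(-3 + (⅓)*(-5)))/(1 + (-3 + (⅓)*(-5))))*E = b² + ((-7 - 8*(-3 - 5/3))/(1 + (-3 - 5/3)))*E = b² + ((-7 - 8*(-14/3))/(1 - 14/3))*E = b² + ((-7 + 112/3)/(-11/3))*E = b² + (-3/11*91/3)*E = b² - 91*E/11)
-6 + n(6, 3)*44 = -6 + (6² - 91/11*3)*44 = -6 + (36 - 273/11)*44 = -6 + (123/11)*44 = -6 + 492 = 486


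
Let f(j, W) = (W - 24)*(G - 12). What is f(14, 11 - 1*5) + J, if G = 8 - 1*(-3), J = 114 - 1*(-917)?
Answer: 1049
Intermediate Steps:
J = 1031 (J = 114 + 917 = 1031)
G = 11 (G = 8 + 3 = 11)
f(j, W) = 24 - W (f(j, W) = (W - 24)*(11 - 12) = (-24 + W)*(-1) = 24 - W)
f(14, 11 - 1*5) + J = (24 - (11 - 1*5)) + 1031 = (24 - (11 - 5)) + 1031 = (24 - 1*6) + 1031 = (24 - 6) + 1031 = 18 + 1031 = 1049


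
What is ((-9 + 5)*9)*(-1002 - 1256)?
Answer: 81288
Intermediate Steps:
((-9 + 5)*9)*(-1002 - 1256) = -4*9*(-2258) = -36*(-2258) = 81288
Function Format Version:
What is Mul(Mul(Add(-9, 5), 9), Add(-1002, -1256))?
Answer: 81288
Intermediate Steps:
Mul(Mul(Add(-9, 5), 9), Add(-1002, -1256)) = Mul(Mul(-4, 9), -2258) = Mul(-36, -2258) = 81288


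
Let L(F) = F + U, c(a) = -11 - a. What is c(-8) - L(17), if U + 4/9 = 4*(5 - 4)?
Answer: -212/9 ≈ -23.556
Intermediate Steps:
U = 32/9 (U = -4/9 + 4*(5 - 4) = -4/9 + 4*1 = -4/9 + 4 = 32/9 ≈ 3.5556)
L(F) = 32/9 + F (L(F) = F + 32/9 = 32/9 + F)
c(-8) - L(17) = (-11 - 1*(-8)) - (32/9 + 17) = (-11 + 8) - 1*185/9 = -3 - 185/9 = -212/9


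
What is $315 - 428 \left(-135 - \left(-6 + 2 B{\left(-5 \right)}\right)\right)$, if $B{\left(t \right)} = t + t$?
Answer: $46967$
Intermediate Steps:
$B{\left(t \right)} = 2 t$
$315 - 428 \left(-135 - \left(-6 + 2 B{\left(-5 \right)}\right)\right) = 315 - 428 \left(-135 - \left(-6 + 2 \cdot 2 \left(-5\right)\right)\right) = 315 - 428 \left(-135 - \left(-6 + 2 \left(-10\right)\right)\right) = 315 - 428 \left(-135 - \left(-6 - 20\right)\right) = 315 - 428 \left(-135 - -26\right) = 315 - 428 \left(-135 + 26\right) = 315 - -46652 = 315 + 46652 = 46967$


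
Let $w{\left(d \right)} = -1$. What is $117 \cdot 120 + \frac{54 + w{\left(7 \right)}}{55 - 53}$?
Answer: $\frac{28133}{2} \approx 14067.0$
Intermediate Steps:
$117 \cdot 120 + \frac{54 + w{\left(7 \right)}}{55 - 53} = 117 \cdot 120 + \frac{54 - 1}{55 - 53} = 14040 + \frac{53}{2} = \frac{28133}{2}$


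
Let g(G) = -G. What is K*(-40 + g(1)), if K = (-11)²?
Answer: -4961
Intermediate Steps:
K = 121
K*(-40 + g(1)) = 121*(-40 - 1*1) = 121*(-40 - 1) = 121*(-41) = -4961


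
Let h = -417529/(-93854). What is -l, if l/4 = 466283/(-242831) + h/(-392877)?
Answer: 34386781596949426/4476963196809549 ≈ 7.6808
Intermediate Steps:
h = 417529/93854 (h = -417529*(-1/93854) = 417529/93854 ≈ 4.4487)
l = -34386781596949426/4476963196809549 (l = 4*(466283/(-242831) + (417529/93854)/(-392877)) = 4*(466283*(-1/242831) + (417529/93854)*(-1/392877)) = 4*(-466283/242831 - 417529/36873077958) = 4*(-17193390798474713/8953926393619098) = -34386781596949426/4476963196809549 ≈ -7.6808)
-l = -1*(-34386781596949426/4476963196809549) = 34386781596949426/4476963196809549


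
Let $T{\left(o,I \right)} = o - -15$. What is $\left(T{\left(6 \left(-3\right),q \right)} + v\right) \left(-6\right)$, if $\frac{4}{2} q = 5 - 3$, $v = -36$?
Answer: $234$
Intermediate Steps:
$q = 1$ ($q = \frac{5 - 3}{2} = \frac{1}{2} \cdot 2 = 1$)
$T{\left(o,I \right)} = 15 + o$ ($T{\left(o,I \right)} = o + 15 = 15 + o$)
$\left(T{\left(6 \left(-3\right),q \right)} + v\right) \left(-6\right) = \left(\left(15 + 6 \left(-3\right)\right) - 36\right) \left(-6\right) = \left(\left(15 - 18\right) - 36\right) \left(-6\right) = \left(-3 - 36\right) \left(-6\right) = \left(-39\right) \left(-6\right) = 234$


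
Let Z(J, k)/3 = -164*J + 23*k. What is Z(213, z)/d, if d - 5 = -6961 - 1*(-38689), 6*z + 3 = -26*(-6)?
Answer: -206073/63466 ≈ -3.2470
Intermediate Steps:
z = 51/2 (z = -½ + (-26*(-6))/6 = -½ + (⅙)*156 = -½ + 26 = 51/2 ≈ 25.500)
Z(J, k) = -492*J + 69*k (Z(J, k) = 3*(-164*J + 23*k) = -492*J + 69*k)
d = 31733 (d = 5 + (-6961 - 1*(-38689)) = 5 + (-6961 + 38689) = 5 + 31728 = 31733)
Z(213, z)/d = (-492*213 + 69*(51/2))/31733 = (-104796 + 3519/2)*(1/31733) = -206073/2*1/31733 = -206073/63466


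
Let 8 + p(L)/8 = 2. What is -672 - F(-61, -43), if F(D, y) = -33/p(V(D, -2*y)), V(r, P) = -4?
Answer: -10763/16 ≈ -672.69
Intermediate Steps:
p(L) = -48 (p(L) = -64 + 8*2 = -64 + 16 = -48)
F(D, y) = 11/16 (F(D, y) = -33/(-48) = -33*(-1/48) = 11/16)
-672 - F(-61, -43) = -672 - 1*11/16 = -672 - 11/16 = -10763/16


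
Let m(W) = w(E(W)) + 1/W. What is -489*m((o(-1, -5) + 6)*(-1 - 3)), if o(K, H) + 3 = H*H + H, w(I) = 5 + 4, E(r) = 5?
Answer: -404403/92 ≈ -4395.7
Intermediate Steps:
w(I) = 9
o(K, H) = -3 + H + H² (o(K, H) = -3 + (H*H + H) = -3 + (H² + H) = -3 + (H + H²) = -3 + H + H²)
m(W) = 9 + 1/W
-489*m((o(-1, -5) + 6)*(-1 - 3)) = -489*(9 + 1/(((-3 - 5 + (-5)²) + 6)*(-1 - 3))) = -489*(9 + 1/(((-3 - 5 + 25) + 6)*(-4))) = -489*(9 + 1/((17 + 6)*(-4))) = -489*(9 + 1/(23*(-4))) = -489*(9 + 1/(-92)) = -489*(9 - 1/92) = -489*827/92 = -404403/92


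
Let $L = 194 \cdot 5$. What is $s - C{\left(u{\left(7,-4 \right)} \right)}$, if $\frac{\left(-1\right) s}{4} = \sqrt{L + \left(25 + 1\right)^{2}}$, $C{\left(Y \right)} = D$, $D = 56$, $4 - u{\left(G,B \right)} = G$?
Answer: $-56 - 4 \sqrt{1646} \approx -218.28$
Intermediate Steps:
$L = 970$
$u{\left(G,B \right)} = 4 - G$
$C{\left(Y \right)} = 56$
$s = - 4 \sqrt{1646}$ ($s = - 4 \sqrt{970 + \left(25 + 1\right)^{2}} = - 4 \sqrt{970 + 26^{2}} = - 4 \sqrt{970 + 676} = - 4 \sqrt{1646} \approx -162.28$)
$s - C{\left(u{\left(7,-4 \right)} \right)} = - 4 \sqrt{1646} - 56 = -56 - 4 \sqrt{1646}$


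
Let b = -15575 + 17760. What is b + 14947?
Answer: 17132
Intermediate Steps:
b = 2185
b + 14947 = 2185 + 14947 = 17132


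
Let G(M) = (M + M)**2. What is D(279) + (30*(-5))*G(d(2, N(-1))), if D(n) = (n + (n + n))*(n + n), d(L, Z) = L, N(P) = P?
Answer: 464646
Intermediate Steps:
G(M) = 4*M**2 (G(M) = (2*M)**2 = 4*M**2)
D(n) = 6*n**2 (D(n) = (n + 2*n)*(2*n) = (3*n)*(2*n) = 6*n**2)
D(279) + (30*(-5))*G(d(2, N(-1))) = 6*279**2 + (30*(-5))*(4*2**2) = 6*77841 - 600*4 = 467046 - 150*16 = 467046 - 2400 = 464646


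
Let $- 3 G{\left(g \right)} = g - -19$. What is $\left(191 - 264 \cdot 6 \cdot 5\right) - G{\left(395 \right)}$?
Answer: $-7591$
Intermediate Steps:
$G{\left(g \right)} = - \frac{19}{3} - \frac{g}{3}$ ($G{\left(g \right)} = - \frac{g - -19}{3} = - \frac{g + 19}{3} = - \frac{19 + g}{3} = - \frac{19}{3} - \frac{g}{3}$)
$\left(191 - 264 \cdot 6 \cdot 5\right) - G{\left(395 \right)} = \left(191 - 264 \cdot 6 \cdot 5\right) - \left(- \frac{19}{3} - \frac{395}{3}\right) = \left(191 - 7920\right) - \left(- \frac{19}{3} - \frac{395}{3}\right) = \left(191 - 7920\right) - -138 = -7729 + 138 = -7591$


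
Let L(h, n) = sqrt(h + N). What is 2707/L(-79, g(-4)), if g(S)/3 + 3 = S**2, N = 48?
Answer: -2707*I*sqrt(31)/31 ≈ -486.19*I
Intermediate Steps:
g(S) = -9 + 3*S**2
L(h, n) = sqrt(48 + h) (L(h, n) = sqrt(h + 48) = sqrt(48 + h))
2707/L(-79, g(-4)) = 2707/(sqrt(48 - 79)) = 2707/(sqrt(-31)) = 2707/((I*sqrt(31))) = 2707*(-I*sqrt(31)/31) = -2707*I*sqrt(31)/31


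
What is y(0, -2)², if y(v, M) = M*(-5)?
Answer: 100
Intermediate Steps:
y(v, M) = -5*M
y(0, -2)² = (-5*(-2))² = 10² = 100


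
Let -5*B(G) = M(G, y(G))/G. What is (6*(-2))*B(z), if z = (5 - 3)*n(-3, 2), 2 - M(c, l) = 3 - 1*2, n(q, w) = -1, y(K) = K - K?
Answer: -6/5 ≈ -1.2000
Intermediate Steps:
y(K) = 0
M(c, l) = 1 (M(c, l) = 2 - (3 - 1*2) = 2 - (3 - 2) = 2 - 1*1 = 2 - 1 = 1)
z = -2 (z = (5 - 3)*(-1) = 2*(-1) = -2)
B(G) = -1/(5*G)
(6*(-2))*B(z) = (6*(-2))*(-⅕/(-2)) = -(-12)*(-1)/(5*2) = -12*⅒ = -6/5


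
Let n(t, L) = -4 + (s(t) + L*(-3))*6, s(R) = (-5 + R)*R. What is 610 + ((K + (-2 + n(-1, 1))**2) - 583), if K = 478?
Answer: 649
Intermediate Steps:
s(R) = R*(-5 + R)
n(t, L) = -4 - 18*L + 6*t*(-5 + t) (n(t, L) = -4 + (t*(-5 + t) + L*(-3))*6 = -4 + (t*(-5 + t) - 3*L)*6 = -4 + (-3*L + t*(-5 + t))*6 = -4 + (-18*L + 6*t*(-5 + t)) = -4 - 18*L + 6*t*(-5 + t))
610 + ((K + (-2 + n(-1, 1))**2) - 583) = 610 + ((478 + (-2 + (-4 - 18*1 + 6*(-1)*(-5 - 1)))**2) - 583) = 610 + ((478 + (-2 + (-4 - 18 + 6*(-1)*(-6)))**2) - 583) = 610 + ((478 + (-2 + (-4 - 18 + 36))**2) - 583) = 610 + ((478 + (-2 + 14)**2) - 583) = 610 + ((478 + 12**2) - 583) = 610 + ((478 + 144) - 583) = 610 + (622 - 583) = 610 + 39 = 649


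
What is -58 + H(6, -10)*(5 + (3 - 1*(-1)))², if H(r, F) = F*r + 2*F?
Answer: -6538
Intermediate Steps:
H(r, F) = 2*F + F*r
-58 + H(6, -10)*(5 + (3 - 1*(-1)))² = -58 + (-10*(2 + 6))*(5 + (3 - 1*(-1)))² = -58 + (-10*8)*(5 + (3 + 1))² = -58 - 80*(5 + 4)² = -58 - 80*9² = -58 - 80*81 = -58 - 6480 = -6538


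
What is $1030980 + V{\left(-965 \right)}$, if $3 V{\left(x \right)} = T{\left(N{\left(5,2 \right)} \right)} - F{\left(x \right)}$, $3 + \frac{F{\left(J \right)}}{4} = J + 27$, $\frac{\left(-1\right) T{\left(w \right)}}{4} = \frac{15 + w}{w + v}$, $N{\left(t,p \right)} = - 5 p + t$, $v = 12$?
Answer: $\frac{21676888}{21} \approx 1.0322 \cdot 10^{6}$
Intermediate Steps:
$N{\left(t,p \right)} = t - 5 p$
$T{\left(w \right)} = - \frac{4 \left(15 + w\right)}{12 + w}$ ($T{\left(w \right)} = - 4 \frac{15 + w}{w + 12} = - 4 \frac{15 + w}{12 + w} = - \frac{4 \left(15 + w\right)}{12 + w}$)
$F{\left(J \right)} = 96 + 4 J$ ($F{\left(J \right)} = -12 + 4 \left(J + 27\right) = -12 + 4 \left(27 + J\right) = -12 + \left(108 + 4 J\right) = 96 + 4 J$)
$V{\left(x \right)} = - \frac{712}{21} - \frac{4 x}{3}$ ($V{\left(x \right)} = \frac{\frac{4 \left(-15 - \left(5 - 10\right)\right)}{12 + \left(5 - 10\right)} - \left(96 + 4 x\right)}{3} = \frac{\frac{4 \left(-15 - -5\right)}{12 - 5} - \left(96 + 4 x\right)}{3} = \frac{\frac{4 \left(-15 + 5\right)}{7} - \left(96 + 4 x\right)}{3} = \frac{4 \cdot \frac{1}{7} \left(-10\right) - \left(96 + 4 x\right)}{3} = \frac{- \frac{40}{7} - \left(96 + 4 x\right)}{3} = \frac{- \frac{712}{7} - 4 x}{3} = - \frac{712}{21} - \frac{4 x}{3}$)
$1030980 + V{\left(-965 \right)} = 1030980 - - \frac{26308}{21} = 1030980 + \left(- \frac{712}{21} + \frac{3860}{3}\right) = 1030980 + \frac{26308}{21} = \frac{21676888}{21}$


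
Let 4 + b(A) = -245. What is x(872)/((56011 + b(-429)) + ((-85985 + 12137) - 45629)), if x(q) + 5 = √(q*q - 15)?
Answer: 1/12743 - √760369/63715 ≈ -0.013607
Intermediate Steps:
b(A) = -249 (b(A) = -4 - 245 = -249)
x(q) = -5 + √(-15 + q²) (x(q) = -5 + √(q*q - 15) = -5 + √(q² - 15) = -5 + √(-15 + q²))
x(872)/((56011 + b(-429)) + ((-85985 + 12137) - 45629)) = (-5 + √(-15 + 872²))/((56011 - 249) + ((-85985 + 12137) - 45629)) = (-5 + √(-15 + 760384))/(55762 + (-73848 - 45629)) = (-5 + √760369)/(55762 - 119477) = (-5 + √760369)/(-63715) = (-5 + √760369)*(-1/63715) = 1/12743 - √760369/63715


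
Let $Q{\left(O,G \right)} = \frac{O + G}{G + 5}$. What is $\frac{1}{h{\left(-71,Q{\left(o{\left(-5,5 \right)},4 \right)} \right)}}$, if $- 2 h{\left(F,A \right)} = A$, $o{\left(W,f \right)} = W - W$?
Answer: $- \frac{9}{2} \approx -4.5$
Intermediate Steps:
$o{\left(W,f \right)} = 0$
$Q{\left(O,G \right)} = \frac{G + O}{5 + G}$
$h{\left(F,A \right)} = - \frac{A}{2}$
$\frac{1}{h{\left(-71,Q{\left(o{\left(-5,5 \right)},4 \right)} \right)}} = \frac{1}{\left(- \frac{1}{2}\right) \frac{4 + 0}{5 + 4}} = \frac{1}{\left(- \frac{1}{2}\right) \frac{1}{9} \cdot 4} = \frac{1}{\left(- \frac{1}{2}\right) \frac{4}{9}} = \frac{1}{- \frac{2}{9}} = - \frac{9}{2}$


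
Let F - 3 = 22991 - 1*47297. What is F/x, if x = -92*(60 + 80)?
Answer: 24303/12880 ≈ 1.8869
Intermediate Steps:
x = -12880 (x = -92*140 = -12880)
F = -24303 (F = 3 + (22991 - 1*47297) = 3 + (22991 - 47297) = 3 - 24306 = -24303)
F/x = -24303/(-12880) = -24303*(-1/12880) = 24303/12880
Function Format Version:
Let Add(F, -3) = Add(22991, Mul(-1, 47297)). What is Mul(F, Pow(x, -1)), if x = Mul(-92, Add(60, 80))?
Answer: Rational(24303, 12880) ≈ 1.8869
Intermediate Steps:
x = -12880 (x = Mul(-92, 140) = -12880)
F = -24303 (F = Add(3, Add(22991, Mul(-1, 47297))) = Add(3, Add(22991, -47297)) = Add(3, -24306) = -24303)
Mul(F, Pow(x, -1)) = Mul(-24303, Pow(-12880, -1)) = Mul(-24303, Rational(-1, 12880)) = Rational(24303, 12880)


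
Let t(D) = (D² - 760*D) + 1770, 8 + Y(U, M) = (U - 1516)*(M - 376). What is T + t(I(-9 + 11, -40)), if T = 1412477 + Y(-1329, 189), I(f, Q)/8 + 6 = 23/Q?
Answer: 49724919/25 ≈ 1.9890e+6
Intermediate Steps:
I(f, Q) = -48 + 184/Q (I(f, Q) = -48 + 8*(23/Q) = -48 + 184/Q)
Y(U, M) = -8 + (-1516 + U)*(-376 + M) (Y(U, M) = -8 + (U - 1516)*(M - 376) = -8 + (-1516 + U)*(-376 + M))
t(D) = 1770 + D² - 760*D
T = 1944484 (T = 1412477 + (570008 - 1516*189 - 376*(-1329) + 189*(-1329)) = 1412477 + (570008 - 286524 + 499704 - 251181) = 1412477 + 532007 = 1944484)
T + t(I(-9 + 11, -40)) = 1944484 + (1770 + (-48 + 184/(-40))² - 760*(-48 + 184/(-40))) = 1944484 + (1770 + (-48 + 184*(-1/40))² - 760*(-48 + 184*(-1/40))) = 1944484 + (1770 + (-48 - 23/5)² - 760*(-48 - 23/5)) = 1944484 + (1770 + (-263/5)² - 760*(-263/5)) = 1944484 + (1770 + 69169/25 + 39976) = 1944484 + 1112819/25 = 49724919/25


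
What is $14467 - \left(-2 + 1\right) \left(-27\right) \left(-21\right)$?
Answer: $15034$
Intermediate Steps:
$14467 - \left(-2 + 1\right) \left(-27\right) \left(-21\right) = 14467 - \left(-1\right) \left(-27\right) \left(-21\right) = 14467 - 27 \left(-21\right) = 14467 - -567 = 14467 + 567 = 15034$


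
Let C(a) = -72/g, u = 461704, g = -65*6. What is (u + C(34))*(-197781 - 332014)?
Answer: -3179911390348/13 ≈ -2.4461e+11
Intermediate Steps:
g = -390
C(a) = 12/65 (C(a) = -72/(-390) = -72*(-1/390) = 12/65)
(u + C(34))*(-197781 - 332014) = (461704 + 12/65)*(-197781 - 332014) = (30010772/65)*(-529795) = -3179911390348/13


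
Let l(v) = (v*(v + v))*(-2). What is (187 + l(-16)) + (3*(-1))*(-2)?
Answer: -831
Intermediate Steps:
l(v) = -4*v² (l(v) = (v*(2*v))*(-2) = (2*v²)*(-2) = -4*v²)
(187 + l(-16)) + (3*(-1))*(-2) = (187 - 4*(-16)²) + (3*(-1))*(-2) = (187 - 4*256) - 3*(-2) = (187 - 1024) + 6 = -837 + 6 = -831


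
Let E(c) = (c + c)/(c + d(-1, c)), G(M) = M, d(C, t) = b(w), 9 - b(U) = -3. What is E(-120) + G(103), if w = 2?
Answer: 947/9 ≈ 105.22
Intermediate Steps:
b(U) = 12 (b(U) = 9 - 1*(-3) = 9 + 3 = 12)
d(C, t) = 12
E(c) = 2*c/(12 + c) (E(c) = (c + c)/(c + 12) = (2*c)/(12 + c) = 2*c/(12 + c))
E(-120) + G(103) = 2*(-120)/(12 - 120) + 103 = 2*(-120)/(-108) + 103 = 2*(-120)*(-1/108) + 103 = 20/9 + 103 = 947/9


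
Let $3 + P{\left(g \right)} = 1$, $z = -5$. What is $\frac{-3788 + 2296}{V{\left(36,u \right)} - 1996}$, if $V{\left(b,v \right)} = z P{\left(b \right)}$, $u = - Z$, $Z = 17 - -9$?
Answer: $\frac{746}{993} \approx 0.75126$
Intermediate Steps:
$P{\left(g \right)} = -2$ ($P{\left(g \right)} = -3 + 1 = -2$)
$Z = 26$ ($Z = 17 + 9 = 26$)
$u = -26$ ($u = \left(-1\right) 26 = -26$)
$V{\left(b,v \right)} = 10$ ($V{\left(b,v \right)} = \left(-5\right) \left(-2\right) = 10$)
$\frac{-3788 + 2296}{V{\left(36,u \right)} - 1996} = \frac{-3788 + 2296}{10 - 1996} = - \frac{1492}{-1986} = \left(-1492\right) \left(- \frac{1}{1986}\right) = \frac{746}{993}$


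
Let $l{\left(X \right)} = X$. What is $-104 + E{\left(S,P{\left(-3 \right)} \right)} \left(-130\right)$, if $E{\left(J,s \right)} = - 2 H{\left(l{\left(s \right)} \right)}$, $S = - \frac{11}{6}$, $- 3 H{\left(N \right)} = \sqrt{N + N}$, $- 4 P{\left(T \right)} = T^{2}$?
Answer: $-104 - 130 i \sqrt{2} \approx -104.0 - 183.85 i$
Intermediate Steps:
$P{\left(T \right)} = - \frac{T^{2}}{4}$
$H{\left(N \right)} = - \frac{\sqrt{2} \sqrt{N}}{3}$ ($H{\left(N \right)} = - \frac{\sqrt{N + N}}{3} = - \frac{\sqrt{2 N}}{3} = - \frac{\sqrt{2} \sqrt{N}}{3}$)
$S = - \frac{11}{6}$ ($S = \left(-11\right) \frac{1}{6} = - \frac{11}{6} \approx -1.8333$)
$E{\left(J,s \right)} = \frac{2 \sqrt{2} \sqrt{s}}{3}$ ($E{\left(J,s \right)} = - 2 \left(- \frac{\sqrt{2} \sqrt{s}}{3}\right) = \frac{2 \sqrt{2} \sqrt{s}}{3}$)
$-104 + E{\left(S,P{\left(-3 \right)} \right)} \left(-130\right) = -104 + \frac{2 \sqrt{2} \sqrt{- \frac{\left(-3\right)^{2}}{4}}}{3} \left(-130\right) = -104 + \frac{2 \sqrt{2} \sqrt{\left(- \frac{1}{4}\right) 9}}{3} \left(-130\right) = -104 + \frac{2 \sqrt{2} \sqrt{- \frac{9}{4}}}{3} \left(-130\right) = -104 + \frac{2 \sqrt{2} \frac{3 i}{2}}{3} \left(-130\right) = -104 + i \sqrt{2} \left(-130\right) = -104 - 130 i \sqrt{2}$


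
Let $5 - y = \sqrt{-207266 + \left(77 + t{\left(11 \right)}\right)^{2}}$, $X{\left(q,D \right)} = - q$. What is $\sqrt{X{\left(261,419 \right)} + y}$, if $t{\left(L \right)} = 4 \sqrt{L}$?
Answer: $\sqrt{-256 - \sqrt{-201161 + 616 \sqrt{11}}} \approx 11.368 - 19.627 i$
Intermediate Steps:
$y = 5 - \sqrt{-207266 + \left(77 + 4 \sqrt{11}\right)^{2}} \approx 5.0 - 446.23 i$
$\sqrt{X{\left(261,419 \right)} + y} = \sqrt{\left(-1\right) 261 + \left(5 - \sqrt{-201161 + 616 \sqrt{11}}\right)} = \sqrt{-261 + \left(5 - \sqrt{-201161 + 616 \sqrt{11}}\right)} = \sqrt{-256 - \sqrt{-201161 + 616 \sqrt{11}}}$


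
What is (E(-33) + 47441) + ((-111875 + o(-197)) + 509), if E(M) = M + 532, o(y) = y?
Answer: -63623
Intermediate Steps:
E(M) = 532 + M
(E(-33) + 47441) + ((-111875 + o(-197)) + 509) = ((532 - 33) + 47441) + ((-111875 - 197) + 509) = (499 + 47441) + (-112072 + 509) = 47940 - 111563 = -63623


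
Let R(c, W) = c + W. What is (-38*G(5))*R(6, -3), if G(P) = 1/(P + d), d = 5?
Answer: -57/5 ≈ -11.400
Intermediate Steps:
R(c, W) = W + c
G(P) = 1/(5 + P) (G(P) = 1/(P + 5) = 1/(5 + P))
(-38*G(5))*R(6, -3) = (-38/(5 + 5))*(-3 + 6) = -38/10*3 = -38*⅒*3 = -19/5*3 = -57/5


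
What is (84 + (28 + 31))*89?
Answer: 12727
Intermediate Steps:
(84 + (28 + 31))*89 = (84 + 59)*89 = 143*89 = 12727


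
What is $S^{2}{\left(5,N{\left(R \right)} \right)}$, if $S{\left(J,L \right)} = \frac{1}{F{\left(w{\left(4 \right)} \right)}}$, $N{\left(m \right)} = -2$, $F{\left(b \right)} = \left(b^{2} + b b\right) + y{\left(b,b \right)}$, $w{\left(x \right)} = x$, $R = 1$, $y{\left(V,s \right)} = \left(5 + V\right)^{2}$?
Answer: $\frac{1}{12769} \approx 7.8315 \cdot 10^{-5}$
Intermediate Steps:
$F{\left(b \right)} = \left(5 + b\right)^{2} + 2 b^{2}$ ($F{\left(b \right)} = \left(b^{2} + b b\right) + \left(5 + b\right)^{2} = \left(b^{2} + b^{2}\right) + \left(5 + b\right)^{2} = 2 b^{2} + \left(5 + b\right)^{2} = \left(5 + b\right)^{2} + 2 b^{2}$)
$S{\left(J,L \right)} = \frac{1}{113}$ ($S{\left(J,L \right)} = \frac{1}{\left(5 + 4\right)^{2} + 2 \cdot 4^{2}} = \frac{1}{9^{2} + 2 \cdot 16} = \frac{1}{81 + 32} = \frac{1}{113}$)
$S^{2}{\left(5,N{\left(R \right)} \right)} = \left(\frac{1}{113}\right)^{2} = \frac{1}{12769}$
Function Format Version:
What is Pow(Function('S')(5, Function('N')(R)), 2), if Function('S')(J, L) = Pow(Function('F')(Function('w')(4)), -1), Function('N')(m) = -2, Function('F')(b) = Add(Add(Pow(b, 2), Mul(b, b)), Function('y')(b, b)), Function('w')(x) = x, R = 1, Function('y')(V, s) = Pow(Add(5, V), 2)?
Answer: Rational(1, 12769) ≈ 7.8315e-5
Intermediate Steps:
Function('F')(b) = Add(Pow(Add(5, b), 2), Mul(2, Pow(b, 2))) (Function('F')(b) = Add(Add(Pow(b, 2), Mul(b, b)), Pow(Add(5, b), 2)) = Add(Add(Pow(b, 2), Pow(b, 2)), Pow(Add(5, b), 2)) = Add(Mul(2, Pow(b, 2)), Pow(Add(5, b), 2)) = Add(Pow(Add(5, b), 2), Mul(2, Pow(b, 2))))
Function('S')(J, L) = Rational(1, 113) (Function('S')(J, L) = Pow(Add(Pow(Add(5, 4), 2), Mul(2, Pow(4, 2))), -1) = Pow(Add(Pow(9, 2), Mul(2, 16)), -1) = Pow(Add(81, 32), -1) = Pow(113, -1) = Rational(1, 113))
Pow(Function('S')(5, Function('N')(R)), 2) = Pow(Rational(1, 113), 2) = Rational(1, 12769)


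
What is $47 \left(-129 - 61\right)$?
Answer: $-8930$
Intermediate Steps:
$47 \left(-129 - 61\right) = 47 \left(-190\right) = -8930$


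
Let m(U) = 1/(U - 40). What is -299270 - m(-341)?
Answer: -114021869/381 ≈ -2.9927e+5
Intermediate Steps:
m(U) = 1/(-40 + U)
-299270 - m(-341) = -299270 - 1/(-40 - 341) = -299270 - 1/(-381) = -299270 - 1*(-1/381) = -299270 + 1/381 = -114021869/381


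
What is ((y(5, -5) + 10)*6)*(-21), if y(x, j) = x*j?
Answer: 1890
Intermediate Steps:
y(x, j) = j*x
((y(5, -5) + 10)*6)*(-21) = ((-5*5 + 10)*6)*(-21) = ((-25 + 10)*6)*(-21) = -15*6*(-21) = -90*(-21) = 1890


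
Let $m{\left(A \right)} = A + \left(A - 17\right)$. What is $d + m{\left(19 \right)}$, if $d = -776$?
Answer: $-755$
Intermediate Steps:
$m{\left(A \right)} = -17 + 2 A$ ($m{\left(A \right)} = A + \left(A - 17\right) = A + \left(-17 + A\right) = -17 + 2 A$)
$d + m{\left(19 \right)} = -776 + \left(-17 + 2 \cdot 19\right) = -776 + \left(-17 + 38\right) = -776 + 21 = -755$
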